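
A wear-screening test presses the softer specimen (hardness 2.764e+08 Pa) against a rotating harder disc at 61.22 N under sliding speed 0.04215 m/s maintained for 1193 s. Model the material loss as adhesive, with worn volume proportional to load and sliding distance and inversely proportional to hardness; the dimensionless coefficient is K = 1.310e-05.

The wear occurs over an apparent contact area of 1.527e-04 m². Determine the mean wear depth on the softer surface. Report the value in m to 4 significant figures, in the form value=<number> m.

The computation maintains full precision, and intermediates are printed rounded. Rounded just once, at 4 significant figures.
Distance covered L = v·t = 0.04215 m/s × 1193 s = 50.28 m.
SI base units throughout: W = 61.22 N, H = 2.764e+08 Pa, K = 1.310e-05.
Worn volume V = K·W·L/H = 1.310e-05 · 61.22 · 50.28 / 2.764e+08 = 1.459e-10 m³.
Average depth h = V/A = 1.459e-10 / 1.527e-04 = 9.555e-07 m.

value=9.555e-07 m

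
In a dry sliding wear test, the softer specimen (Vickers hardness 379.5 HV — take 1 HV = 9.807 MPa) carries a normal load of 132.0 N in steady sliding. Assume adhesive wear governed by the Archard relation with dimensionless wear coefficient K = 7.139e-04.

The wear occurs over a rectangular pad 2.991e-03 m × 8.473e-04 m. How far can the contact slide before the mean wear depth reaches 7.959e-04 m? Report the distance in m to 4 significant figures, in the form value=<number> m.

value=79.66 m

Intermediate values are displayed rounded, and the algebra maintains full precision — rounded once at the end: 4 significant digits.
Hardness H = 379.5 HV × 9.807 MPa/HV = 3722 MPa = 3.722e+09 Pa.
Contact area A = 2.991e-03 m × 8.473e-04 m = 2.534e-06 m².
SI base units throughout: W = 132.0 N, H = 3.722e+09 Pa, K = 7.139e-04.
Allowed volume V_lim = h_lim·A = 7.959e-04 · 2.534e-06 = 2.017e-09 m³.
Sliding life L = V_lim·H/(K·W) = 2.017e-09 · 3.722e+09 / (7.139e-04 · 132.0) = 79.66 m.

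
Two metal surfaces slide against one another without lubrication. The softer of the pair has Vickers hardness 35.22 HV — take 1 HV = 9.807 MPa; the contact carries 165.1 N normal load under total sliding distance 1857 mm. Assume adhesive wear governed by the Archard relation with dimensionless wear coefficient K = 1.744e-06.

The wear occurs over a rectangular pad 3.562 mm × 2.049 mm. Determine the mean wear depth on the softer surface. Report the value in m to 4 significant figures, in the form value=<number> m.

value=2.121e-07 m

Intermediates are printed rounded, and each operation keeps full precision; a lone final rounding, at four significant digits.
Total distance L = 1857 mm = 1.857 m.
Hardness H = 35.22 HV × 9.807 MPa/HV = 345.4 MPa = 3.454e+08 Pa.
Pad sides 3.562 mm × 2.049 mm = 0.003562 m × 0.002049 m. Contact area A = 0.003562 m × 0.002049 m = 7.299e-06 m².
SI base units throughout: W = 165.1 N, H = 3.454e+08 Pa, K = 1.744e-06.
Apply Archard: V = K·W·L/H = 1.744e-06 · 165.1 · 1.857 / 3.454e+08 = 1.548e-12 m³.
Depth h = V/A = 1.548e-12 / 7.299e-06 = 2.121e-07 m.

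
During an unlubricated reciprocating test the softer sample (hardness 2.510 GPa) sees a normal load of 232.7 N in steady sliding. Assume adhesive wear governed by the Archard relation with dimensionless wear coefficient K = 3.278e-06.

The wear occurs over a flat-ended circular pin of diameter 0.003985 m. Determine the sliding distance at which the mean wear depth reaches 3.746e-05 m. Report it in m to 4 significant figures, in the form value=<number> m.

The intermediates are displayed rounded — each operation keeps full float precision. Rounded once at the end, at 4 significant digits.
Convert: Hardness H = 2.510 GPa = 2.510e+09 Pa.
Convert: Contact area A = π·d²/4 = π·(0.003985 m)²/4 = 1.247e-05 m².
In SI base units: W = 232.7 N, H = 2.510e+09 Pa, K = 3.278e-06.
Allowed volume V_lim = h_lim·A = 3.746e-05 · 1.247e-05 = 4.672e-10 m³.
Sliding life L = V_lim·H/(K·W) = 4.672e-10 · 2.510e+09 / (3.278e-06 · 232.7) = 1537 m.

value=1537 m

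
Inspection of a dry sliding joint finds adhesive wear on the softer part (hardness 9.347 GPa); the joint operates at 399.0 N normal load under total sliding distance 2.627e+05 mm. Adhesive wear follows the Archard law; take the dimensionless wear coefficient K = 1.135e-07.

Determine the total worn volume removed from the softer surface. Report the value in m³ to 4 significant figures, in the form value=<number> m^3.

Displayed values are rounded, and the algebra carries full float precision — a single final rounding to 4 significant digits.
Distance L = 2.627e+05 mm = 262.7 m.
Hardness H = 9.347 GPa = 9.347e+09 Pa.
Collected in SI base units: W = 399.0 N, H = 9.347e+09 Pa, K = 1.135e-07.
The Archard volume V = K·W·L/H = 1.135e-07 · 399.0 · 262.7 / 9.347e+09 = 1.273e-12 m³.

value=1.273e-12 m^3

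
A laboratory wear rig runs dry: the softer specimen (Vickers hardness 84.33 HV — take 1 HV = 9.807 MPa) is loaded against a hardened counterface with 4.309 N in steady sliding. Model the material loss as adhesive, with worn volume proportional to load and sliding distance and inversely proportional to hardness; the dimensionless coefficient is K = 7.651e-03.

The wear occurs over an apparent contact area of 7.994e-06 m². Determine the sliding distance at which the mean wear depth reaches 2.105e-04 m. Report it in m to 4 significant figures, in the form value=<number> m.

The intermediates appear rounded, and every step runs at exact precision, and a lone final rounding: four significant digits.
Hardness H = 84.33 HV × 9.807 MPa/HV = 827.0 MPa = 8.270e+08 Pa.
As SI base values: W = 4.309 N, H = 8.270e+08 Pa, K = 7.651e-03.
At the depth limit, V_lim = h_lim·A = 2.105e-04 · 7.994e-06 = 1.683e-09 m³.
Sliding life L = V_lim·H/(K·W) = 1.683e-09 · 8.270e+08 / (7.651e-03 · 4.309) = 42.21 m.

value=42.21 m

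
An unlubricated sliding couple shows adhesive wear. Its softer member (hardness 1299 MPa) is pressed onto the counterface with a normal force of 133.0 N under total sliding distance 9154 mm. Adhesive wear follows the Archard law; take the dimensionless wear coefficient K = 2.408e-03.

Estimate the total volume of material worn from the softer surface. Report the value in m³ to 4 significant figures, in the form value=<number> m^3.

value=2.257e-09 m^3

Intermediates are shown rounded — all working math carries full precision; a lone final rounding to 4 significant digits.
Total distance L = 9154 mm = 9.154 m.
Hardness H = 1299 MPa = 1.299e+09 Pa.
In SI base units: W = 133.0 N, H = 1.299e+09 Pa, K = 2.408e-03.
Wear volume V = K·W·L/H = 2.408e-03 · 133.0 · 9.154 / 1.299e+09 = 2.257e-09 m³.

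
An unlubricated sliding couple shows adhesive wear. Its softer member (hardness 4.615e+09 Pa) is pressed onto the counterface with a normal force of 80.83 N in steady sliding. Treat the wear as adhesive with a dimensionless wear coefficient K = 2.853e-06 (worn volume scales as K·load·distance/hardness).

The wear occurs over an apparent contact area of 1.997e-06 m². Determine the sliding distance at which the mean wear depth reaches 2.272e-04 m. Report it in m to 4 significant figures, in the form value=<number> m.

value=9080 m

The intermediates appear rounded — each operation carries exact precision — a lone final rounding, at 4 significant digits.
Restated in SI base units: W = 80.83 N, H = 4.615e+09 Pa, K = 2.853e-06.
Limit volume V_lim = h_lim·A = 2.272e-04 · 1.997e-06 = 4.537e-10 m³.
So the life L = V_lim·H/(K·W) = 4.537e-10 · 4.615e+09 / (2.853e-06 · 80.83) = 9080 m.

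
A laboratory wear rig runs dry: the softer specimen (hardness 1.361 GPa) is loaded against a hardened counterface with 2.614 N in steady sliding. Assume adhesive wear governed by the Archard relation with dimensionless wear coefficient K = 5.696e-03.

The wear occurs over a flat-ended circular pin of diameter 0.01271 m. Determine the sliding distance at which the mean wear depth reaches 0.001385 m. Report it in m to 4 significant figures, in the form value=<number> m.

value=1.606e+04 m

The intermediates are shown rounded. All arithmetic holds full float precision, and rounded once at the end: 4 significant figures.
Convert: Hardness H = 1.361 GPa = 1.361e+09 Pa.
Convert: Contact area A = π·d²/4 = π·(0.01271 m)²/4 = 1.269e-04 m².
As SI base values: W = 2.614 N, H = 1.361e+09 Pa, K = 5.696e-03.
Allowed volume V_lim = h_lim·A = 0.001385 · 1.269e-04 = 1.757e-07 m³.
Inverting, life L = V_lim·H/(K·W) = 1.757e-07 · 1.361e+09 / (5.696e-03 · 2.614) = 1.606e+04 m.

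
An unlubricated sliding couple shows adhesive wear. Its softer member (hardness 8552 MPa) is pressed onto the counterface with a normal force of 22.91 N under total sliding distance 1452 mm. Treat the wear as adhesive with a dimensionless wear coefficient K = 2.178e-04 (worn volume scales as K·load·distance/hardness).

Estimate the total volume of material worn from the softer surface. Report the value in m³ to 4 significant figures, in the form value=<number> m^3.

value=8.472e-13 m^3

Intermediate values are printed rounded — all arithmetic runs at full precision; one final rounding to 4 significant digits.
The distance L = 1452 mm = 1.452 m.
Hardness H = 8552 MPa = 8.552e+09 Pa.
As SI base values: W = 22.91 N, H = 8.552e+09 Pa, K = 2.178e-04.
Archard volume V = K·W·L/H = 2.178e-04 · 22.91 · 1.452 / 8.552e+09 = 8.472e-13 m³.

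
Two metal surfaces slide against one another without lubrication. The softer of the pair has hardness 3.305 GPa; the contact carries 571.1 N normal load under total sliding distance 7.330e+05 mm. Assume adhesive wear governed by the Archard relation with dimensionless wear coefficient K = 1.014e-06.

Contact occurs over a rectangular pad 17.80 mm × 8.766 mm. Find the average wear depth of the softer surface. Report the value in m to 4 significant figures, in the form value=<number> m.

Intermediates are printed rounded — the computation carries exact precision, and a single final rounding, at four significant digits.
Total distance L = 7.330e+05 mm = 733.0 m.
Hardness H = 3.305 GPa = 3.305e+09 Pa.
Pad sides 17.80 mm × 8.766 mm = 0.01780 m × 0.008766 m. Contact area A = 0.01780 m × 0.008766 m = 1.560e-04 m².
In SI base units: W = 571.1 N, H = 3.305e+09 Pa, K = 1.014e-06.
Apply Archard: V = K·W·L/H = 1.014e-06 · 571.1 · 733.0 / 3.305e+09 = 1.284e-10 m³.
Mean wear depth h = V/A = 1.284e-10 / 1.560e-04 = 8.231e-07 m.

value=8.231e-07 m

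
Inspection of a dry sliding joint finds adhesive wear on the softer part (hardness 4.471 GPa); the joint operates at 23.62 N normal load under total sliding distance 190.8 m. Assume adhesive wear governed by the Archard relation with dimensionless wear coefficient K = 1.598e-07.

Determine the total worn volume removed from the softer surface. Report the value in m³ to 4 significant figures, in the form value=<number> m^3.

value=1.611e-13 m^3

Intermediates appear rounded, and all arithmetic keeps full precision, and one final rounding: 4 significant figures.
Hardness H = 4.471 GPa = 4.471e+09 Pa.
SI base units throughout: W = 23.62 N, H = 4.471e+09 Pa, K = 1.598e-07.
Worn volume V = K·W·L/H = 1.598e-07 · 23.62 · 190.8 / 4.471e+09 = 1.611e-13 m³.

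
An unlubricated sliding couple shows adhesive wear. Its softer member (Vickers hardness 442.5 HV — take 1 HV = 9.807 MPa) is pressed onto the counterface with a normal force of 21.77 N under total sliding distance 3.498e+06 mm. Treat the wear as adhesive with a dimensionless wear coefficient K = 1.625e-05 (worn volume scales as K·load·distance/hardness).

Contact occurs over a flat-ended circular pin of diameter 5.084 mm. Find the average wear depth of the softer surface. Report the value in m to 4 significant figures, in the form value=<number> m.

The intermediates appear rounded; each operation runs at full precision; one final rounding: four significant digits.
Path length L = 3.498e+06 mm = 3498 m.
Hardness H = 442.5 HV × 9.807 MPa/HV = 4340 MPa = 4.340e+09 Pa.
Pin diameter d = 5.084 mm = 0.005084 m. Contact area A = π·d²/4 = π·(0.005084 m)²/4 = 2.030e-05 m².
As SI base values: W = 21.77 N, H = 4.340e+09 Pa, K = 1.625e-05.
Apply Archard: V = K·W·L/H = 1.625e-05 · 21.77 · 3498 / 4.340e+09 = 2.852e-10 m³.
Mean wear depth h = V/A = 2.852e-10 / 2.030e-05 = 1.405e-05 m.

value=1.405e-05 m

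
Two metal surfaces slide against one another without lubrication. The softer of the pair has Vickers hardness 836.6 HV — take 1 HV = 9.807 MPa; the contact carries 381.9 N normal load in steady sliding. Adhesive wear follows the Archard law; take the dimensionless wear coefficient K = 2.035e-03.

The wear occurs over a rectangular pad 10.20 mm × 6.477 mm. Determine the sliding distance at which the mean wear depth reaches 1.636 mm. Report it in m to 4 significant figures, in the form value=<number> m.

Intermediates are displayed rounded. Every step runs at full float precision — rounded just once: 4 significant figures.
Convert: Hardness H = 836.6 HV × 9.807 MPa/HV = 8205 MPa = 8.205e+09 Pa.
Convert: Pad sides 10.20 mm × 6.477 mm = 0.01020 m × 0.006477 m. Contact area A = 0.01020 m × 0.006477 m = 6.607e-05 m².
Convert: Depth limit h_lim = 1.636 mm = 0.001636 m.
Collected in SI base units: W = 381.9 N, H = 8.205e+09 Pa, K = 2.035e-03.
Allowed volume V_lim = h_lim·A = 0.001636 · 6.607e-05 = 1.081e-07 m³.
Thus life L = V_lim·H/(K·W) = 1.081e-07 · 8.205e+09 / (2.035e-03 · 381.9) = 1141 m.

value=1141 m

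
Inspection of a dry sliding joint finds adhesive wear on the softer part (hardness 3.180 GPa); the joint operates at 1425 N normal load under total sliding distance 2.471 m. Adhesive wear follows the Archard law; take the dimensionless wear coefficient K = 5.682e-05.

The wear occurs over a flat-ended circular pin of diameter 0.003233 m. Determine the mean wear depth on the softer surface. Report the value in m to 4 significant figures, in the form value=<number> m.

Every step keeps full float precision, and intermediate values are shown rounded, and rounded once at the end to four significant digits.
Convert: Hardness H = 3.180 GPa = 3.180e+09 Pa.
Convert: Contact area A = π·d²/4 = π·(0.003233 m)²/4 = 8.209e-06 m².
SI base units throughout: W = 1425 N, H = 3.180e+09 Pa, K = 5.682e-05.
Archard volume V = K·W·L/H = 5.682e-05 · 1425 · 2.471 / 3.180e+09 = 6.292e-11 m³.
Mean depth h = V/A = 6.292e-11 / 8.209e-06 = 7.664e-06 m.

value=7.664e-06 m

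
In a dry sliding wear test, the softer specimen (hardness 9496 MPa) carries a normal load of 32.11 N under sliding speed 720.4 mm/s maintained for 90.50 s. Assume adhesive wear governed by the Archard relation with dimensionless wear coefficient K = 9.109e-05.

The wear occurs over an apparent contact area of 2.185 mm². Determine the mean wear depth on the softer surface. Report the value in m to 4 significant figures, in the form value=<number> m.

Intermediates are displayed rounded. All working math keeps exact precision; rounded just once, at four significant figures.
Convert: Sliding speed v = 720.4 mm/s = 0.7204 m/s. Sliding distance L = v·t = 0.7204 m/s × 90.50 s = 65.20 m.
Convert: Hardness H = 9496 MPa = 9.496e+09 Pa.
Convert: Contact area A = 2.185 mm² = 2.185e-06 m².
Working in SI base units: W = 32.11 N, H = 9.496e+09 Pa, K = 9.109e-05.
Archard volume V = K·W·L/H = 9.109e-05 · 32.11 · 65.20 / 9.496e+09 = 2.008e-11 m³.
Wear depth h = V/A = 2.008e-11 / 2.185e-06 = 9.191e-06 m.

value=9.191e-06 m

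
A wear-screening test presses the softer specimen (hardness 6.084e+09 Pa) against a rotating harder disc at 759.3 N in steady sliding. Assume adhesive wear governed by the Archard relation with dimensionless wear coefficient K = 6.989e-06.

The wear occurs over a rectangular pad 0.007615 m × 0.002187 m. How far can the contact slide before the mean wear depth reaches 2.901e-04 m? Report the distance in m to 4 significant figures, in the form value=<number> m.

Displayed values are rounded, and each operation carries full precision — one last rounding: 4 significant digits.
Convert: Contact area A = 0.007615 m × 0.002187 m = 1.665e-05 m².
As SI base values: W = 759.3 N, H = 6.084e+09 Pa, K = 6.989e-06.
Allowed volume V_lim = h_lim·A = 2.901e-04 · 1.665e-05 = 4.831e-09 m³.
Inverting, life L = V_lim·H/(K·W) = 4.831e-09 · 6.084e+09 / (6.989e-06 · 759.3) = 5539 m.

value=5539 m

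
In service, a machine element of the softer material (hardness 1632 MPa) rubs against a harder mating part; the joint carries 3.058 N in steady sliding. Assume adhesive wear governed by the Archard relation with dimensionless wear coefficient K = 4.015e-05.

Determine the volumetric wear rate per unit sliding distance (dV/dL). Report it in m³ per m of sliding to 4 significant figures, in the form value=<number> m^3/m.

value=7.523e-14 m^3/m

The computation runs at full precision; intermediates are shown rounded; one final rounding, at 4 significant figures.
Hardness H = 1632 MPa = 1.632e+09 Pa.
Collected in SI base units: W = 3.058 N, H = 1.632e+09 Pa, K = 4.015e-05.
The wear rate dV/dL = K·W/H (no L dependence): 4.015e-05 · 3.058 / 1.632e+09 = 7.523e-14 m³/m.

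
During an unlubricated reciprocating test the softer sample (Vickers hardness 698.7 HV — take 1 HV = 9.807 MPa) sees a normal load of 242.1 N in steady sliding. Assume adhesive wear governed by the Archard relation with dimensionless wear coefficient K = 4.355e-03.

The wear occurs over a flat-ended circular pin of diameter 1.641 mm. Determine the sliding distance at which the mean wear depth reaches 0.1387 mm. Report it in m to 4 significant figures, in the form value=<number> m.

value=1.906 m

Quoted intermediates are rounded — all arithmetic runs at full float precision; rounded just once: 4 significant digits.
Hardness H = 698.7 HV × 9.807 MPa/HV = 6852 MPa = 6.852e+09 Pa.
Pin diameter d = 1.641 mm = 0.001641 m. Contact area A = π·d²/4 = π·(0.001641 m)²/4 = 2.115e-06 m².
Depth limit h_lim = 0.1387 mm = 1.387e-04 m.
SI base units throughout: W = 242.1 N, H = 6.852e+09 Pa, K = 4.355e-03.
Limit volume V_lim = h_lim·A = 1.387e-04 · 2.115e-06 = 2.933e-10 m³.
Inverting, life L = V_lim·H/(K·W) = 2.933e-10 · 6.852e+09 / (4.355e-03 · 242.1) = 1.906 m.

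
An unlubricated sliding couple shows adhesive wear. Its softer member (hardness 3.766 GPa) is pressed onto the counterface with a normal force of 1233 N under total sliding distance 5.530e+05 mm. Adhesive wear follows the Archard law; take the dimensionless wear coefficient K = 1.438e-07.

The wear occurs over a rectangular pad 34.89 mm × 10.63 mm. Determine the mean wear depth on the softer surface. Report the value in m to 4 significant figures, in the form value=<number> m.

The algebra keeps full float precision — displayed values are rounded, and rounded just once, at 4 significant digits.
The distance L = 5.530e+05 mm = 553.0 m.
Hardness H = 3.766 GPa = 3.766e+09 Pa.
Pad sides 34.89 mm × 10.63 mm = 0.03489 m × 0.01063 m. Contact area A = 0.03489 m × 0.01063 m = 3.709e-04 m².
Collected in SI base units: W = 1233 N, H = 3.766e+09 Pa, K = 1.438e-07.
Volume removed: V = K·W·L/H = 1.438e-07 · 1233 · 553.0 / 3.766e+09 = 2.604e-11 m³.
Depth of wear h = V/A = 2.604e-11 / 3.709e-04 = 7.020e-08 m.

value=7.020e-08 m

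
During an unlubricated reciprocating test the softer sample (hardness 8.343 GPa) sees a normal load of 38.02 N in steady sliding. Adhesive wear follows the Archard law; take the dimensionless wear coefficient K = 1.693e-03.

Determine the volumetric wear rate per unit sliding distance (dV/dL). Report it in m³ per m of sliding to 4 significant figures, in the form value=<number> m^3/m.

Intermediate values are printed rounded — every step maintains full precision — a single final rounding, at four significant digits.
Hardness H = 8.343 GPa = 8.343e+09 Pa.
As SI base values: W = 38.02 N, H = 8.343e+09 Pa, K = 1.693e-03.
Sliding wear rate dV/dL = K·W/H (no L dependence): 1.693e-03 · 38.02 / 8.343e+09 = 7.715e-12 m³/m.

value=7.715e-12 m^3/m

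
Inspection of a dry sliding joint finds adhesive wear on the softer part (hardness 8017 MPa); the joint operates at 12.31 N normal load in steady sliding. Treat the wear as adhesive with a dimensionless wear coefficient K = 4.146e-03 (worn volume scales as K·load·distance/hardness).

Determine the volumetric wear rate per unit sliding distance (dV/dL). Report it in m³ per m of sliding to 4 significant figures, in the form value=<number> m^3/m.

All arithmetic keeps full float precision; intermediate values are displayed rounded. Rounded just once, at 4 significant figures.
Convert: Hardness H = 8017 MPa = 8.017e+09 Pa.
Expressed in SI base units: W = 12.31 N, H = 8.017e+09 Pa, K = 4.146e-03.
Wear rate dV/dL = K·W/H, so: 4.146e-03 · 12.31 / 8.017e+09 = 6.366e-12 m³/m.

value=6.366e-12 m^3/m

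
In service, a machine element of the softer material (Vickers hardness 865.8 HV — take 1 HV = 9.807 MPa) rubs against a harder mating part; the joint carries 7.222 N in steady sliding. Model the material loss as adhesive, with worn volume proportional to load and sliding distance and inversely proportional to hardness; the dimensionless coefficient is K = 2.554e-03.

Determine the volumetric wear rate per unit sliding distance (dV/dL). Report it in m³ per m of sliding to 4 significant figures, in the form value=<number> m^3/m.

value=2.172e-12 m^3/m

Each operation keeps exact precision. Intermediates are shown rounded; one last rounding to 4 significant digits.
Convert: Hardness H = 865.8 HV × 9.807 MPa/HV = 8491 MPa = 8.491e+09 Pa.
As SI base values: W = 7.222 N, H = 8.491e+09 Pa, K = 2.554e-03.
Volumetric rate dV/dL = K·W/H (no L dependence): 2.554e-03 · 7.222 / 8.491e+09 = 2.172e-12 m³/m.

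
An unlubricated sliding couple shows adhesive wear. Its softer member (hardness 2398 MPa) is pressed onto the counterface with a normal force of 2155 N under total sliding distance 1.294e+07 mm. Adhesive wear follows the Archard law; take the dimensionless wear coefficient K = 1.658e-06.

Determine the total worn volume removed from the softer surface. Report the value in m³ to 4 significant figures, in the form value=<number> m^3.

All working math carries full float precision — intermediate values are printed rounded. Rounded once at the end: 4 significant figures.
Path length L = 1.294e+07 mm = 1.294e+04 m.
Hardness H = 2398 MPa = 2.398e+09 Pa.
In SI base units, W = 2155 N, H = 2.398e+09 Pa, K = 1.658e-06.
Worn volume V = K·W·L/H = 1.658e-06 · 2155 · 1.294e+04 / 2.398e+09 = 1.928e-08 m³.

value=1.928e-08 m^3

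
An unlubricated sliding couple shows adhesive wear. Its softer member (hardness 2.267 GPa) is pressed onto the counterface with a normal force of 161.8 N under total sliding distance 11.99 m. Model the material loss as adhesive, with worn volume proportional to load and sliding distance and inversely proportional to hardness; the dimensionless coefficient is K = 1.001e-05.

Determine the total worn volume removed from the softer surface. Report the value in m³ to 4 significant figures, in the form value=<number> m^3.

value=8.566e-12 m^3

The computation keeps full precision, and intermediate values are shown rounded; rounded once at the end: 4 significant digits.
Convert: Hardness H = 2.267 GPa = 2.267e+09 Pa.
In SI base units, W = 161.8 N, H = 2.267e+09 Pa, K = 1.001e-05.
Archard volume V = K·W·L/H = 1.001e-05 · 161.8 · 11.99 / 2.267e+09 = 8.566e-12 m³.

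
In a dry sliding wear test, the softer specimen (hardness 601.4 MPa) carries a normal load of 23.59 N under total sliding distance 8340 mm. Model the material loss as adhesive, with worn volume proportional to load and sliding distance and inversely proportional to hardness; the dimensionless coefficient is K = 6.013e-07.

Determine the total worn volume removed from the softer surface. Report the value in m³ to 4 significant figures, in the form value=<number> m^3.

value=1.967e-13 m^3

Intermediate values appear rounded — the computation runs at exact precision — one last rounding: 4 significant digits.
Convert: Distance covered L = 8340 mm = 8.340 m.
Convert: Hardness H = 601.4 MPa = 6.014e+08 Pa.
Expressed in SI base units: W = 23.59 N, H = 6.014e+08 Pa, K = 6.013e-07.
Archard relation: V = K·W·L/H = 6.013e-07 · 23.59 · 8.340 / 6.014e+08 = 1.967e-13 m³.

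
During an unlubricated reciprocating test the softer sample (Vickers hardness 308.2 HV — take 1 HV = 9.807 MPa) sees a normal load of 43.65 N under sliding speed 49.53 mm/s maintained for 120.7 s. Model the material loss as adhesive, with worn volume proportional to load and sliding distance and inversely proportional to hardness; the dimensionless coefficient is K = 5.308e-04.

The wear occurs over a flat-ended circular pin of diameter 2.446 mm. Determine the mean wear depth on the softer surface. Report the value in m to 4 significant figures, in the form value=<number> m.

Each operation runs at exact precision. Intermediate values are printed rounded, and rounded once at the end to 4 significant figures.
Convert: Sliding speed v = 49.53 mm/s = 0.04953 m/s. The distance L = v·t = 0.04953 m/s × 120.7 s = 5.978 m.
Convert: Hardness H = 308.2 HV × 9.807 MPa/HV = 3023 MPa = 3.023e+09 Pa.
Convert: Pin diameter d = 2.446 mm = 0.002446 m. Contact area A = π·d²/4 = π·(0.002446 m)²/4 = 4.699e-06 m².
Restated in SI base units: W = 43.65 N, H = 3.023e+09 Pa, K = 5.308e-04.
Wear volume V = K·W·L/H = 5.308e-04 · 43.65 · 5.978 / 3.023e+09 = 4.583e-11 m³.
Average depth h = V/A = 4.583e-11 / 4.699e-06 = 9.753e-06 m.

value=9.753e-06 m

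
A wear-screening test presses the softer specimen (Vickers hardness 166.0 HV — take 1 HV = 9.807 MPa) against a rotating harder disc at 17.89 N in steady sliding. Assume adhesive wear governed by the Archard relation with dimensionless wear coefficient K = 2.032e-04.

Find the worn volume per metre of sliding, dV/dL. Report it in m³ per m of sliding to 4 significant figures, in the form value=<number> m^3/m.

Shown intermediates are rounded, and all working math carries exact precision. Rounded just once: four significant figures.
Convert: Hardness H = 166.0 HV × 9.807 MPa/HV = 1628 MPa = 1.628e+09 Pa.
In SI base units: W = 17.89 N, H = 1.628e+09 Pa, K = 2.032e-04.
Sliding wear rate dV/dL = K·W/H — distance-free: 2.032e-04 · 17.89 / 1.628e+09 = 2.233e-12 m³/m.

value=2.233e-12 m^3/m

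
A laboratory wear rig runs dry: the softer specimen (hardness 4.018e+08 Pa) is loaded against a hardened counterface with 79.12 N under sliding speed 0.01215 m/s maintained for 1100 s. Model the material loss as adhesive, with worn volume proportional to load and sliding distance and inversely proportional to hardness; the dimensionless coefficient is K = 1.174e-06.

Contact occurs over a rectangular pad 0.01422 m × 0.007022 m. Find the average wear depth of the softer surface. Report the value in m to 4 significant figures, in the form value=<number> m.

value=3.094e-08 m

Displayed values are rounded; all working math maintains exact precision — a single final rounding, at 4 significant figures.
Convert: Distance L = v·t = 0.01215 m/s × 1100 s = 13.36 m.
Convert: Contact area A = 0.01422 m × 0.007022 m = 9.985e-05 m².
Collected in SI base units: W = 79.12 N, H = 4.018e+08 Pa, K = 1.174e-06.
Worn volume V = K·W·L/H = 1.174e-06 · 79.12 · 13.36 / 4.018e+08 = 3.090e-12 m³.
Depth h = V/A = 3.090e-12 / 9.985e-05 = 3.094e-08 m.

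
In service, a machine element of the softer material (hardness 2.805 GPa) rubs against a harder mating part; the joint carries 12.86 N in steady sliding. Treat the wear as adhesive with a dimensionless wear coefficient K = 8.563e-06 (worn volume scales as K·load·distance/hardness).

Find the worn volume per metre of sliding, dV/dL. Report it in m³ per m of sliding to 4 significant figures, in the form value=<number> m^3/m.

value=3.926e-14 m^3/m

The algebra runs at exact precision — intermediate values are displayed rounded, and rounded just once: four significant figures.
Convert: Hardness H = 2.805 GPa = 2.805e+09 Pa.
Collected in SI base units: W = 12.86 N, H = 2.805e+09 Pa, K = 8.563e-06.
The wear rate dV/dL = K·W/H (no L dependence): 8.563e-06 · 12.86 / 2.805e+09 = 3.926e-14 m³/m.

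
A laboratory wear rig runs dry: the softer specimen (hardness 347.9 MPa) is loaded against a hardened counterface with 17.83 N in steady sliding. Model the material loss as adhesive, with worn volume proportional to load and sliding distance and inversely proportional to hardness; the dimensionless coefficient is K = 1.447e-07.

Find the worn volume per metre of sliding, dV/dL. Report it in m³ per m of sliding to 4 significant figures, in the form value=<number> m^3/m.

value=7.416e-15 m^3/m

The intermediates appear rounded — each operation keeps exact precision. Rounded just once, at 4 significant digits.
Hardness H = 347.9 MPa = 3.479e+08 Pa.
As SI base values: W = 17.83 N, H = 3.479e+08 Pa, K = 1.447e-07.
Wear rate dV/dL = K·W/H, so: 1.447e-07 · 17.83 / 3.479e+08 = 7.416e-15 m³/m.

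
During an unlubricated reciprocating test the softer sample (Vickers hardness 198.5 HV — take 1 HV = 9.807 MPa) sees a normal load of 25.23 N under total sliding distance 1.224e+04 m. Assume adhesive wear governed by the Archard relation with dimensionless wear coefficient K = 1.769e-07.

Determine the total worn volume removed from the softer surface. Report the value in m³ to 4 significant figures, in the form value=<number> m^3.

value=2.806e-11 m^3

Intermediates appear rounded. Every step maintains exact precision. Rounded once at the end to 4 significant figures.
Convert: Hardness H = 198.5 HV × 9.807 MPa/HV = 1947 MPa = 1.947e+09 Pa.
In SI base units: W = 25.23 N, H = 1.947e+09 Pa, K = 1.769e-07.
Apply Archard: V = K·W·L/H = 1.769e-07 · 25.23 · 1.224e+04 / 1.947e+09 = 2.806e-11 m³.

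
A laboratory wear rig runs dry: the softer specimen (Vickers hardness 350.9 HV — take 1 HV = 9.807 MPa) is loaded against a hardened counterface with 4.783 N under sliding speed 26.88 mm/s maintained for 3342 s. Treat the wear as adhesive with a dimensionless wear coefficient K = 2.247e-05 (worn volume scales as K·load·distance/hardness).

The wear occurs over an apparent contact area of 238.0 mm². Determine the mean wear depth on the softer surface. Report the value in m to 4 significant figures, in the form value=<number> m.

Intermediate values are displayed rounded — each operation holds exact precision, and one last rounding: 4 significant digits.
Convert: Sliding speed v = 26.88 mm/s = 0.02688 m/s. Sliding distance L = v·t = 0.02688 m/s × 3342 s = 89.83 m.
Convert: Hardness H = 350.9 HV × 9.807 MPa/HV = 3441 MPa = 3.441e+09 Pa.
Convert: Contact area A = 238.0 mm² = 2.380e-04 m².
Working in SI base units: W = 4.783 N, H = 3.441e+09 Pa, K = 2.247e-05.
Archard relation: V = K·W·L/H = 2.247e-05 · 4.783 · 89.83 / 3.441e+09 = 2.806e-12 m³.
Mean depth h = V/A = 2.806e-12 / 2.380e-04 = 1.179e-08 m.

value=1.179e-08 m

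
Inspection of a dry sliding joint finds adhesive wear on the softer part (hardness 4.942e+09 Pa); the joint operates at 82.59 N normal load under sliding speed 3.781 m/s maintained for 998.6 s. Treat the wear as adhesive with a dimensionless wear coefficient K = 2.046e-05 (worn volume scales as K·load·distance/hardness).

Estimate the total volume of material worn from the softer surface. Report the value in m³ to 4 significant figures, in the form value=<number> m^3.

value=1.291e-09 m^3

Displayed values are rounded; every step runs at full float precision — a single final rounding, at 4 significant digits.
Convert: Distance covered L = v·t = 3.781 m/s × 998.6 s = 3776 m.
In SI base units, W = 82.59 N, H = 4.942e+09 Pa, K = 2.046e-05.
Volume removed: V = K·W·L/H = 2.046e-05 · 82.59 · 3776 / 4.942e+09 = 1.291e-09 m³.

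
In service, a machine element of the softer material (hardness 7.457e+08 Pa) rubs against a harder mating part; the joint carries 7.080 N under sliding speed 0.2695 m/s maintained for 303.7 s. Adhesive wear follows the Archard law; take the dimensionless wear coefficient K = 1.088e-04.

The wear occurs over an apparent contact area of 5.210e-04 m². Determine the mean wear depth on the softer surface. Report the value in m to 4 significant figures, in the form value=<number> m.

The computation holds full float precision, and intermediates are shown rounded. Rounded just once: four significant digits.
Distance L = v·t = 0.2695 m/s × 303.7 s = 81.85 m.
Working in SI base units: W = 7.080 N, H = 7.457e+08 Pa, K = 1.088e-04.
The Archard volume V = K·W·L/H = 1.088e-04 · 7.080 · 81.85 / 7.457e+08 = 8.455e-11 m³.
Depth h = V/A = 8.455e-11 / 5.210e-04 = 1.623e-07 m.

value=1.623e-07 m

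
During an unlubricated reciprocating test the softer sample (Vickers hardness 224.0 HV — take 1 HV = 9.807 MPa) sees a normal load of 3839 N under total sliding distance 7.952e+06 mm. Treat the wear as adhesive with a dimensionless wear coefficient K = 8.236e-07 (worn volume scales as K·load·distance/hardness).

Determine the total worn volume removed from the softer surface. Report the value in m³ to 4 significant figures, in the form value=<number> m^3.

value=1.145e-08 m^3

The intermediates are printed rounded — the algebra carries exact precision; one last rounding to four significant figures.
Path length L = 7.952e+06 mm = 7952 m.
Hardness H = 224.0 HV × 9.807 MPa/HV = 2197 MPa = 2.197e+09 Pa.
Working in SI base units: W = 3839 N, H = 2.197e+09 Pa, K = 8.236e-07.
Apply Archard: V = K·W·L/H = 8.236e-07 · 3839 · 7952 / 2.197e+09 = 1.145e-08 m³.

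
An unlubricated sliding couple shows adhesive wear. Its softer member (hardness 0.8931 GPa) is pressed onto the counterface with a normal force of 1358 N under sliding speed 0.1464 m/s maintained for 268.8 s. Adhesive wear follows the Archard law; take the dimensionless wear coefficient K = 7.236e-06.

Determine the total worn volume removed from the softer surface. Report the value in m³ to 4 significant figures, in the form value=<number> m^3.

The algebra maintains full float precision. The intermediates are shown rounded — rounded once at the end, at 4 significant digits.
Convert: Sliding distance L = v·t = 0.1464 m/s × 268.8 s = 39.35 m.
Convert: Hardness H = 0.8931 GPa = 8.931e+08 Pa.
SI base units throughout: W = 1358 N, H = 8.931e+08 Pa, K = 7.236e-06.
Apply Archard: V = K·W·L/H = 7.236e-06 · 1358 · 39.35 / 8.931e+08 = 4.330e-10 m³.

value=4.330e-10 m^3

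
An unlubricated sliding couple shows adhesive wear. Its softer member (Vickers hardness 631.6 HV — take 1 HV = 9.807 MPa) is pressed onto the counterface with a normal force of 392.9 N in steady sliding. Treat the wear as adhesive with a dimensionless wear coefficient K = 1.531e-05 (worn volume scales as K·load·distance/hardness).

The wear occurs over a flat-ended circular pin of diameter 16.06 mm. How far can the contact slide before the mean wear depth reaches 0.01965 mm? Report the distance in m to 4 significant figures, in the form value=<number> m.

value=4099 m

Intermediate values appear rounded. The computation holds full precision. Rounded just once: 4 significant digits.
Convert: Hardness H = 631.6 HV × 9.807 MPa/HV = 6194 MPa = 6.194e+09 Pa.
Convert: Pin diameter d = 16.06 mm = 0.01606 m. Contact area A = π·d²/4 = π·(0.01606 m)²/4 = 2.026e-04 m².
Convert: Depth limit h_lim = 0.01965 mm = 1.965e-05 m.
Expressed in SI base units: W = 392.9 N, H = 6.194e+09 Pa, K = 1.531e-05.
Volume at the limit: V_lim = h_lim·A = 1.965e-05 · 2.026e-04 = 3.981e-09 m³.
So the life L = V_lim·H/(K·W) = 3.981e-09 · 6.194e+09 / (1.531e-05 · 392.9) = 4099 m.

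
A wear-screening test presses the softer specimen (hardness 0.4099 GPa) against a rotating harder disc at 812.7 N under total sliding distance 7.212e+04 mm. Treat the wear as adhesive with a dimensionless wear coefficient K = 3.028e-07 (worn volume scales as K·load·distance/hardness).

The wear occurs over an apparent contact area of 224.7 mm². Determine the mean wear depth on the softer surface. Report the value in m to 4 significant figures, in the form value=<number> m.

Each operation keeps exact precision; the intermediates appear rounded — a single final rounding: 4 significant figures.
Convert: Sliding distance L = 7.212e+04 mm = 72.12 m.
Convert: Hardness H = 0.4099 GPa = 4.099e+08 Pa.
Convert: Contact area A = 224.7 mm² = 2.247e-04 m².
Restated in SI base units: W = 812.7 N, H = 4.099e+08 Pa, K = 3.028e-07.
Archard volume V = K·W·L/H = 3.028e-07 · 812.7 · 72.12 / 4.099e+08 = 4.330e-11 m³.
Depth of wear h = V/A = 4.330e-11 / 2.247e-04 = 1.927e-07 m.

value=1.927e-07 m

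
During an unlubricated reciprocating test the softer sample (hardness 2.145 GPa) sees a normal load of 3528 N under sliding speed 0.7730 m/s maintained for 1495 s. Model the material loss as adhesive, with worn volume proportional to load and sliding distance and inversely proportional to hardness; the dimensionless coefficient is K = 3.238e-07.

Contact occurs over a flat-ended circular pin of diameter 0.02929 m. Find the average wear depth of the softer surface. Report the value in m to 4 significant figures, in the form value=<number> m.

Every step holds full float precision — intermediates are displayed rounded; one final rounding, at 4 significant figures.
Convert: The distance L = v·t = 0.7730 m/s × 1495 s = 1156 m.
Convert: Hardness H = 2.145 GPa = 2.145e+09 Pa.
Convert: Contact area A = π·d²/4 = π·(0.02929 m)²/4 = 6.738e-04 m².
Restated in SI base units: W = 3528 N, H = 2.145e+09 Pa, K = 3.238e-07.
Archard volume V = K·W·L/H = 3.238e-07 · 3528 · 1156 / 2.145e+09 = 6.155e-10 m³.
Mean depth h = V/A = 6.155e-10 / 6.738e-04 = 9.134e-07 m.

value=9.134e-07 m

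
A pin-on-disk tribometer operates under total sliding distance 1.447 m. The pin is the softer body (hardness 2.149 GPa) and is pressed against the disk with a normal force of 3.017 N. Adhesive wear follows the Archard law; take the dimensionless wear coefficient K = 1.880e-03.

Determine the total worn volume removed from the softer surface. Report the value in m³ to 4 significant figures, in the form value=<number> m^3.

Quoted intermediates are rounded; all arithmetic carries exact precision — one final rounding, at four significant digits.
Convert: Hardness H = 2.149 GPa = 2.149e+09 Pa.
As SI base values: W = 3.017 N, H = 2.149e+09 Pa, K = 1.880e-03.
Wear volume V = K·W·L/H = 1.880e-03 · 3.017 · 1.447 / 2.149e+09 = 3.819e-12 m³.

value=3.819e-12 m^3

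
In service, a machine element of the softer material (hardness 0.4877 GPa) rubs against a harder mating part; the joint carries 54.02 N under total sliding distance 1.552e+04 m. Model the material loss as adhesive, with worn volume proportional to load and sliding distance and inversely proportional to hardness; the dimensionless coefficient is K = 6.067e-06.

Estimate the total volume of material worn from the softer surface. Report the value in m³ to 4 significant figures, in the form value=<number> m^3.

value=1.043e-08 m^3

All working math keeps exact precision, and displayed values are rounded, and a lone final rounding to four significant digits.
Convert: Hardness H = 0.4877 GPa = 4.877e+08 Pa.
As SI base values: W = 54.02 N, H = 4.877e+08 Pa, K = 6.067e-06.
Archard volume V = K·W·L/H = 6.067e-06 · 54.02 · 1.552e+04 / 4.877e+08 = 1.043e-08 m³.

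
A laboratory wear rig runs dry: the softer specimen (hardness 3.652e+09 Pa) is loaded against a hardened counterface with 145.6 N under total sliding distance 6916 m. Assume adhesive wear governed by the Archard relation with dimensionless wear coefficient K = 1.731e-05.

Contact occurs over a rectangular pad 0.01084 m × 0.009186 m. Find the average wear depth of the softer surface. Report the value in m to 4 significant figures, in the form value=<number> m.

value=4.793e-05 m

The computation carries full float precision, and intermediate values are shown rounded — a lone final rounding to four significant digits.
Contact area A = 0.01084 m × 0.009186 m = 9.958e-05 m².
As SI base values: W = 145.6 N, H = 3.652e+09 Pa, K = 1.731e-05.
Archard volume V = K·W·L/H = 1.731e-05 · 145.6 · 6916 / 3.652e+09 = 4.773e-09 m³.
Mean depth h = V/A = 4.773e-09 / 9.958e-05 = 4.793e-05 m.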